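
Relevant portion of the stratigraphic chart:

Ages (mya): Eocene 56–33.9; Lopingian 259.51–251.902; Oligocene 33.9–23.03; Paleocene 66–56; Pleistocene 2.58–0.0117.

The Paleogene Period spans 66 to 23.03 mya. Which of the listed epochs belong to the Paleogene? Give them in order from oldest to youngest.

Paleocene, Eocene, Oligocene

Epochs with both bounds inside 66–23.03 Ma: Paleocene (66–56), Eocene (56–33.9), Oligocene (33.9–23.03).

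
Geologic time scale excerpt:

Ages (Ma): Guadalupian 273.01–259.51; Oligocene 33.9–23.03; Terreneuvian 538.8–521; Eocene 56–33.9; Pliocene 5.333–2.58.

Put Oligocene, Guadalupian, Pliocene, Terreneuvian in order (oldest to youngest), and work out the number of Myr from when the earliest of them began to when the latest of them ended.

Terreneuvian → Guadalupian → Oligocene → Pliocene; total span 536.22 Myr

From the excerpt: Oligocene 33.9–23.03; Guadalupian 273.01–259.51; Pliocene 5.333–2.58; Terreneuvian 538.8–521 (Ma).
Larger Ma is earlier, so the oldest is Terreneuvian and the youngest is Pliocene; oldest to youngest: Terreneuvian, Guadalupian, Oligocene, Pliocene.
Oldest start 538.8 minus youngest end 2.58 gives 536.22 Myr overall.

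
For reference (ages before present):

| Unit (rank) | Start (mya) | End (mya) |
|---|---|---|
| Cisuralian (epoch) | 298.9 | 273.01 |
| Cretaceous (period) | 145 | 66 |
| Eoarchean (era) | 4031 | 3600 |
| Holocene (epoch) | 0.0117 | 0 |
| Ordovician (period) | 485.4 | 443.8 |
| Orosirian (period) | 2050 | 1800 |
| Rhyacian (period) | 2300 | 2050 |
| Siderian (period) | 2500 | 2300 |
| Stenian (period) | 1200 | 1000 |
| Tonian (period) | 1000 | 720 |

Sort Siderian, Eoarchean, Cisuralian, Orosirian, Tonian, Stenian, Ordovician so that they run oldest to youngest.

Read off each span (Ma): Siderian 2500–2300; Eoarchean 4031–3600; Cisuralian 298.9–273.01; Orosirian 2050–1800; Tonian 1000–720; Stenian 1200–1000; Ordovician 485.4–443.8.
Larger Ma is older, so oldest→youngest is Eoarchean, Siderian, Orosirian, Stenian, Tonian, Ordovician, Cisuralian.

Eoarchean, Siderian, Orosirian, Stenian, Tonian, Ordovician, Cisuralian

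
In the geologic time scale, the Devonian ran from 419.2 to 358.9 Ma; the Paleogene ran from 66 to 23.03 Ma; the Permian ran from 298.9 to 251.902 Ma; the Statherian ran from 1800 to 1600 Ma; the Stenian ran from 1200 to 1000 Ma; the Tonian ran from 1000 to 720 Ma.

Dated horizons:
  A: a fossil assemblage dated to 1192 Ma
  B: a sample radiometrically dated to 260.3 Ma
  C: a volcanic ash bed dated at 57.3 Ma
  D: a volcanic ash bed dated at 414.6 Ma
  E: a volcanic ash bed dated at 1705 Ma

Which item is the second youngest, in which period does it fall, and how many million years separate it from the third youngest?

Smaller Ma means younger, so youngest first: C 57.3 < B 260.3 < D 414.6 < A 1192 < E 1705.
Counting 2 along gives B (260.3 Ma); the excerpt puts that inside the Permian, 298.9–251.902 Ma.
Next in line is D (414.6 Ma), and 414.6 − 260.3 = 154.3 Myr.

B, in the Permian; 154.3 million years to D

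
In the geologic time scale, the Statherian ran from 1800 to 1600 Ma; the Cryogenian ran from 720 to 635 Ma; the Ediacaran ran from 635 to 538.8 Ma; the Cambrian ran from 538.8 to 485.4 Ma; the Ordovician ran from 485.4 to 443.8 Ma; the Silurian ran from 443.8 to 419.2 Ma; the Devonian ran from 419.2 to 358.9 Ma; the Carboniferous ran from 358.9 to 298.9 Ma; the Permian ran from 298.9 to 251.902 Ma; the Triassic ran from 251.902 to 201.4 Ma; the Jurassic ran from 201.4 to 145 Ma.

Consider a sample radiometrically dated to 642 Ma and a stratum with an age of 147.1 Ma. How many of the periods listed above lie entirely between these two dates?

8

The older date is 642 Ma and the younger is 147.1 Ma.
Periods with start < 642 and end > 147.1 Ma: Ediacaran (635–538.8), Cambrian (538.8–485.4), Ordovician (485.4–443.8), Silurian (443.8–419.2), Devonian (419.2–358.9), Carboniferous (358.9–298.9), Permian (298.9–251.902), Triassic (251.902–201.4).
That is 8 complete periods.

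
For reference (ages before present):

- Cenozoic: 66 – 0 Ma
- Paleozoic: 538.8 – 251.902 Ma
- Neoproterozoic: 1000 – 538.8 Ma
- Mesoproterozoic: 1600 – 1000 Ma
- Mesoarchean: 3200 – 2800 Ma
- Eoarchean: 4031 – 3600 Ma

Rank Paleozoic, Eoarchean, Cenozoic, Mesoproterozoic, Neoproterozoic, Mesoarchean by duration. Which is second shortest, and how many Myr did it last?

Start − end for each: Paleozoic 538.8 − 251.902 = 286.898; Eoarchean 4031 − 3600 = 431; Cenozoic 66 − 0 = 66; Mesoproterozoic 1600 − 1000 = 600; Neoproterozoic 1000 − 538.8 = 461.2; Mesoarchean 3200 − 2800 = 400.
Ranking these from shortest: Cenozoic < Paleozoic < Mesoarchean < Eoarchean < Neoproterozoic < Mesoproterozoic.
Position 2 in that ranking is Paleozoic, which lasted 286.898 Myr.

Paleozoic, 286.898 million years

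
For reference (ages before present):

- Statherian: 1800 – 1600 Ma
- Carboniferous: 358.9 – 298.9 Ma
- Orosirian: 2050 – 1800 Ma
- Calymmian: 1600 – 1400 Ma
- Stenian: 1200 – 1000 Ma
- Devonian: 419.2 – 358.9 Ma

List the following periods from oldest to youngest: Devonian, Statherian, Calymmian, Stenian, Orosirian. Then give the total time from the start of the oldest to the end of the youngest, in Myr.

From the excerpt: Devonian 419.2–358.9; Statherian 1800–1600; Calymmian 1600–1400; Stenian 1200–1000; Orosirian 2050–1800 (Ma).
Larger Ma is earlier, so the oldest is Orosirian and the youngest is Devonian; oldest to youngest: Orosirian, Statherian, Calymmian, Stenian, Devonian.
Oldest start 2050 minus youngest end 358.9 gives 1691.1 Myr overall.

Orosirian, Statherian, Calymmian, Stenian, Devonian; total span 1691.1 Myr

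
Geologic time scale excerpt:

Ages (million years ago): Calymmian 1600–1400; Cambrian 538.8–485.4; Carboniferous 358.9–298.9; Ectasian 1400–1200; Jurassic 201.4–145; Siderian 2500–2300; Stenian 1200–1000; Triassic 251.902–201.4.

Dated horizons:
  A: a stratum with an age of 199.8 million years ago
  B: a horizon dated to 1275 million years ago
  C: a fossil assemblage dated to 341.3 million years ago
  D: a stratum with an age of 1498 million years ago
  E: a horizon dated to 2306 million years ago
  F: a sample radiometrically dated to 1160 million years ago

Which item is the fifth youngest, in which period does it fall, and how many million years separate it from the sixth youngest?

Sorted youngest-first by Ma: A (199.8), C (341.3), F (1160), B (1275), D (1498), E (2306).
The fifth youngest is D at 1498 Ma, which lies in 1600–1400 Ma: the Calymmian.
The sixth youngest is E at 2306 Ma; separation = |1498 − 2306| = 808 Myr.

D, in the Calymmian; 808 million years to E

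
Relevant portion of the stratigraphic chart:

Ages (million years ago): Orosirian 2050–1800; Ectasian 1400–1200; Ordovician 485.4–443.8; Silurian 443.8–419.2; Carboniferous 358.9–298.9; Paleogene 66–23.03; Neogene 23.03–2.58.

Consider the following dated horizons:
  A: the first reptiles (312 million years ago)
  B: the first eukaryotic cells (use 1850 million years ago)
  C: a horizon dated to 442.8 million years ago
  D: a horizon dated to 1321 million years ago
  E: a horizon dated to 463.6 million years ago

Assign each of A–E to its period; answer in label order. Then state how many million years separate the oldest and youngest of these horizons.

Match each age against the start–end ranges in the excerpt: A = 312 Ma → Carboniferous (358.9–298.9); B = 1850 Ma → Orosirian (2050–1800); C = 442.8 Ma → Silurian (443.8–419.2); D = 1321 Ma → Ectasian (1400–1200); E = 463.6 Ma → Ordovician (485.4–443.8).
The largest age is 1850 Ma and the smallest is 312 Ma; their difference is 1538 Myr.

A — Carboniferous; B — Orosirian; C — Silurian; D — Ectasian; E — Ordovician; span 1538 million years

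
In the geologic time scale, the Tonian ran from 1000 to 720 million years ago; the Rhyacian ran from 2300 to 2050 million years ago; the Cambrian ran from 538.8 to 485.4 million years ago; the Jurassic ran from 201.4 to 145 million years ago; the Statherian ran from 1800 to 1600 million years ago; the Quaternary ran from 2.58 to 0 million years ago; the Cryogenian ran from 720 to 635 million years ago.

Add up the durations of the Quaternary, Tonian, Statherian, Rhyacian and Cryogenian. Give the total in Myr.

Duration is start − end for each: (2.58 − 0) + (1000 − 720) + (1800 − 1600) + (2300 − 2050) + (720 − 635).
That is 2.58 + 280 + 200 + 250 + 85, which totals 817.58 million years.

817.58 million years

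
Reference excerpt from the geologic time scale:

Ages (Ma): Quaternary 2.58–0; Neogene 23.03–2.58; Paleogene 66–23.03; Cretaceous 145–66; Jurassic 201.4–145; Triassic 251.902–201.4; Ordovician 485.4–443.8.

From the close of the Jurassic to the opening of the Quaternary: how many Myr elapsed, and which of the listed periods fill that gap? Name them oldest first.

End of Jurassic = 145 Ma; start of Quaternary = 2.58 Ma.
Gap = 145 − 2.58 = 142.42 Myr.
Periods wholly inside 145–2.58 Ma: Cretaceous (145–66), Paleogene (66–23.03), Neogene (23.03–2.58).

142.42 million years; Cretaceous, Paleogene, Neogene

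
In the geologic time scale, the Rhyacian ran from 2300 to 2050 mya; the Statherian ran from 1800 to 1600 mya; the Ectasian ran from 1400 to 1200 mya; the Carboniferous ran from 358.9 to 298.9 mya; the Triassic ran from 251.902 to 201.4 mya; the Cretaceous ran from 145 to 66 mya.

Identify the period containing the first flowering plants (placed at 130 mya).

130 Ma lies between 145 and 66 Ma, so it falls in the Cretaceous.

Cretaceous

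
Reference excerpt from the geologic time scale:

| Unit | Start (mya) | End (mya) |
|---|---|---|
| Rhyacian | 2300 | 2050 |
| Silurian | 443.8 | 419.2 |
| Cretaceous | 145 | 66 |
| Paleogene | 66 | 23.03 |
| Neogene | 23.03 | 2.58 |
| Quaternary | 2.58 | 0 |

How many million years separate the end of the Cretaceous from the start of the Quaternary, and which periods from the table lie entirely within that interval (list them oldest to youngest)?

63.42 million years; Paleogene, Neogene

End of Cretaceous = 66 Ma; start of Quaternary = 2.58 Ma.
Gap = 66 − 2.58 = 63.42 Myr.
Periods wholly inside 66–2.58 Ma: Paleogene (66–23.03), Neogene (23.03–2.58).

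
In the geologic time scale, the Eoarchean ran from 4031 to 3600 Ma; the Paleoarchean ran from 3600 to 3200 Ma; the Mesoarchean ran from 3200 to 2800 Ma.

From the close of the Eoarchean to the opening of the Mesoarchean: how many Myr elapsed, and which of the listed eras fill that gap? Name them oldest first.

400 million years; Paleoarchean

End of Eoarchean = 3600 Ma; start of Mesoarchean = 3200 Ma.
Gap = 3600 − 3200 = 400 Myr.
Eras wholly inside 3600–3200 Ma: Paleoarchean (3600–3200).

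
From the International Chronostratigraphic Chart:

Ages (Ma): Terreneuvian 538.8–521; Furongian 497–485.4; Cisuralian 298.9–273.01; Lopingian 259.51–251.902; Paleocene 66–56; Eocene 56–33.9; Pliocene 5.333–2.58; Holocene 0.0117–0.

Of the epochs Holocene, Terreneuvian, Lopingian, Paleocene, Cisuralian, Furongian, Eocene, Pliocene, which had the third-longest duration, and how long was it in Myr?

Durations: Holocene 0.0117; Terreneuvian 17.8; Lopingian 7.608; Paleocene 10; Cisuralian 25.89; Furongian 11.6; Eocene 22.1; Pliocene 2.753 Myr.
Sorted longest-first: Cisuralian (25.89), Eocene (22.1), Terreneuvian (17.8), Furongian (11.6), Paleocene (10), Lopingian (7.608), Pliocene (2.753), Holocene (0.0117).
The third longest is Terreneuvian at 17.8 Myr.

Terreneuvian, 17.8 million years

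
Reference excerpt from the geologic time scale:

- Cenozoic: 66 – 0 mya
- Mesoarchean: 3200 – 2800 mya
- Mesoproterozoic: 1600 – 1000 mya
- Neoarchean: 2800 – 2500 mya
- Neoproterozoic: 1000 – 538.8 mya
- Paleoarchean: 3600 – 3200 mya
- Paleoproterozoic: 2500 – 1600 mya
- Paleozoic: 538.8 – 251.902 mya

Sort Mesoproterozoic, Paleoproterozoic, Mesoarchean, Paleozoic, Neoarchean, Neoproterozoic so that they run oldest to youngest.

Mesoarchean, Neoarchean, Paleoproterozoic, Mesoproterozoic, Neoproterozoic, Paleozoic

Read off each span (Ma): Mesoproterozoic 1600–1000; Paleoproterozoic 2500–1600; Mesoarchean 3200–2800; Paleozoic 538.8–251.902; Neoarchean 2800–2500; Neoproterozoic 1000–538.8.
Larger Ma is older, so oldest→youngest is Mesoarchean, Neoarchean, Paleoproterozoic, Mesoproterozoic, Neoproterozoic, Paleozoic.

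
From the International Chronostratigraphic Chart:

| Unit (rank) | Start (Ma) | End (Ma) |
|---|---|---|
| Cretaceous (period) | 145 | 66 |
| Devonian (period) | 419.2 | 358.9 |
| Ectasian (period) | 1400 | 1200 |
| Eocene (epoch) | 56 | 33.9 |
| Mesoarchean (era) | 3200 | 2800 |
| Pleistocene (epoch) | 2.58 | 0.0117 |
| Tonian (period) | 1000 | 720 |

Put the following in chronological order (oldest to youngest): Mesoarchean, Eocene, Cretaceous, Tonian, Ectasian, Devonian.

The oldest of these is Mesoarchean (starts 3200 Ma) and the youngest is Eocene (ends 33.9 Ma).
In between, by decreasing start age: Ectasian (1400), Tonian (1000), Devonian (419.2), Cretaceous (145).

Mesoarchean → Ectasian → Tonian → Devonian → Cretaceous → Eocene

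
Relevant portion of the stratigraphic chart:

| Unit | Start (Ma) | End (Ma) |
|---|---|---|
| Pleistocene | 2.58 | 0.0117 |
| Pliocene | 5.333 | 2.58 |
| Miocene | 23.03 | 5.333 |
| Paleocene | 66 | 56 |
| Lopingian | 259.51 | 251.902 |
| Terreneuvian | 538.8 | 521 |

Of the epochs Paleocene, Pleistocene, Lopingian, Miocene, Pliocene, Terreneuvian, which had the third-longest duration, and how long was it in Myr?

Paleocene, 10 million years

Start − end for each: Paleocene 66 − 56 = 10; Pleistocene 2.58 − 0.0117 = 2.5683; Lopingian 259.51 − 251.902 = 7.608; Miocene 23.03 − 5.333 = 17.697; Pliocene 5.333 − 2.58 = 2.753; Terreneuvian 538.8 − 521 = 17.8.
Ranking these from longest: Terreneuvian > Miocene > Paleocene > Lopingian > Pliocene > Pleistocene.
Position 3 in that ranking is Paleocene, which lasted 10 Myr.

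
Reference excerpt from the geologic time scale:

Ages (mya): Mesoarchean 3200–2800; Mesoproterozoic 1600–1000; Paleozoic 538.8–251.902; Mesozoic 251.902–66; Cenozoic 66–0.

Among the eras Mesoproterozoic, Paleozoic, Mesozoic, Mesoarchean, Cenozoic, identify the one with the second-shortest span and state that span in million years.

Mesozoic, 185.902 million years

Durations: Mesoproterozoic 600; Paleozoic 286.898; Mesozoic 185.902; Mesoarchean 400; Cenozoic 66 Myr.
Sorted shortest-first: Cenozoic (66), Mesozoic (185.902), Paleozoic (286.898), Mesoarchean (400), Mesoproterozoic (600).
The second shortest is Mesozoic at 185.902 Myr.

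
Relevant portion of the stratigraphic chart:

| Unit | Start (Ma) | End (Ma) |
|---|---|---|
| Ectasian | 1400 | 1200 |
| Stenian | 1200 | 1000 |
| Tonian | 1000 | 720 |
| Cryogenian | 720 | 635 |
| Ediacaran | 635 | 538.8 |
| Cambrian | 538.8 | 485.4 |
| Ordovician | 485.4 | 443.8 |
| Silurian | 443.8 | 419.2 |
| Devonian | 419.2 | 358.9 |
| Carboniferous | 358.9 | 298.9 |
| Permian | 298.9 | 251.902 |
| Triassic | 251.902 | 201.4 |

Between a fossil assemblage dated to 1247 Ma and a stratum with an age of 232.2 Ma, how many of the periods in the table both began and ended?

10

The older date is 1247 Ma and the younger is 232.2 Ma.
Periods with start < 1247 and end > 232.2 Ma: Stenian (1200–1000), Tonian (1000–720), Cryogenian (720–635), Ediacaran (635–538.8), Cambrian (538.8–485.4), Ordovician (485.4–443.8), Silurian (443.8–419.2), Devonian (419.2–358.9), Carboniferous (358.9–298.9), Permian (298.9–251.902).
That is 10 complete periods.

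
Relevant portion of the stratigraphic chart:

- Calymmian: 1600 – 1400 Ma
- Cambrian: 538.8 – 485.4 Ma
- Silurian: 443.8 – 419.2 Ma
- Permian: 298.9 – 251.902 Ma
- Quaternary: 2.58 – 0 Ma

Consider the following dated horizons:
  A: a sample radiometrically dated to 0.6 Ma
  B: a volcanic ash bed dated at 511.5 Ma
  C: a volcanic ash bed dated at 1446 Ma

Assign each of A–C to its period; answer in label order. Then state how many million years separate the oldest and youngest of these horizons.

A — Quaternary; B — Cambrian; C — Calymmian; span 1445.4 million years

Match each age against the start–end ranges in the excerpt: A = 0.6 Ma → Quaternary (2.58–0); B = 511.5 Ma → Cambrian (538.8–485.4); C = 1446 Ma → Calymmian (1600–1400).
The largest age is 1446 Ma and the smallest is 0.6 Ma; their difference is 1445.4 Myr.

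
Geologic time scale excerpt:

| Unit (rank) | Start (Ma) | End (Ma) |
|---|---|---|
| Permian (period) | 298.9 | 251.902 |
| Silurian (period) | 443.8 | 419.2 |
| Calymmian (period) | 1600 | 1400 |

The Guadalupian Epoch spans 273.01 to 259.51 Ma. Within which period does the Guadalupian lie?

Permian

The Guadalupian (273.01–259.51 Ma) lies entirely within 298.9–251.902 Ma, the Permian Period.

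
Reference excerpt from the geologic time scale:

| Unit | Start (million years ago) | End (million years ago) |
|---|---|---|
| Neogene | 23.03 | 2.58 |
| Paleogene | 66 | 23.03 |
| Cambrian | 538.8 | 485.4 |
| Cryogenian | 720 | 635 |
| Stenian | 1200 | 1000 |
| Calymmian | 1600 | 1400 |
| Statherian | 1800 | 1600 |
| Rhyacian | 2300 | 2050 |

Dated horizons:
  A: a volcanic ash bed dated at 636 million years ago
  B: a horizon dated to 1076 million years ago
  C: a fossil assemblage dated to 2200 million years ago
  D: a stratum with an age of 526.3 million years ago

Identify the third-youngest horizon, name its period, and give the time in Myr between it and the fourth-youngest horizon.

Smaller Ma means younger, so youngest first: D 526.3 < A 636 < B 1076 < C 2200.
Counting 3 along gives B (1076 Ma); the excerpt puts that inside the Stenian, 1200–1000 Ma.
Next in line is C (2200 Ma), and 2200 − 1076 = 1124 Myr.

B, in the Stenian; 1124 million years to C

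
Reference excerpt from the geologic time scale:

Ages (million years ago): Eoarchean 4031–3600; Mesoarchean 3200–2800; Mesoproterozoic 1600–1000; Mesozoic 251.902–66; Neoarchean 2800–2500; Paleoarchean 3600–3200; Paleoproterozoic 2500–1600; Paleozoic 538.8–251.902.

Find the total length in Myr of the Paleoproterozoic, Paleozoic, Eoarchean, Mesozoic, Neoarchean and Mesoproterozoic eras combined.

2703.8 million years

Duration is start − end for each: (2500 − 1600) + (538.8 − 251.902) + (4031 − 3600) + (251.902 − 66) + (2800 − 2500) + (1600 − 1000).
That is 900 + 286.898 + 431 + 185.902 + 300 + 600, which totals 2703.8 million years.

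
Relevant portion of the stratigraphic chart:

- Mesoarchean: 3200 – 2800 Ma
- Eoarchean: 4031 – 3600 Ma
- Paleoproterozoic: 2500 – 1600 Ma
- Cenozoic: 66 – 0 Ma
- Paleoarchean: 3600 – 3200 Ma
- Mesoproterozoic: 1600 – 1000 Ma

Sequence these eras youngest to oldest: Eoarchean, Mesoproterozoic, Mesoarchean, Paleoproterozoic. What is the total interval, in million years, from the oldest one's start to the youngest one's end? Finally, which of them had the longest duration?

Mesoproterozoic → Paleoproterozoic → Mesoarchean → Eoarchean; total span 3031 Myr; longest is Paleoproterozoic

Start ages (Ma): Eoarchean 4031, Mesoarchean 3200, Paleoproterozoic 2500, Mesoproterozoic 1600.
Ordered youngest to oldest: Mesoproterozoic, Paleoproterozoic, Mesoarchean, Eoarchean.
Span = 4031 − 1000 = 3031 Myr.
Durations: Eoarchean 431, Mesoproterozoic 600, Mesoarchean 400, Paleoproterozoic 900 → longest is Paleoproterozoic (900 Myr).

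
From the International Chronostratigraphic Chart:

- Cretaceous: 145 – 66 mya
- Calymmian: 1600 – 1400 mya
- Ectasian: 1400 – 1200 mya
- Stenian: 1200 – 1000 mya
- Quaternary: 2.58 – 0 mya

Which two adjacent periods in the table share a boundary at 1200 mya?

The Ectasian ends at 1200 mya and the Stenian begins at 1200 mya, so they share that boundary.

Ectasian and Stenian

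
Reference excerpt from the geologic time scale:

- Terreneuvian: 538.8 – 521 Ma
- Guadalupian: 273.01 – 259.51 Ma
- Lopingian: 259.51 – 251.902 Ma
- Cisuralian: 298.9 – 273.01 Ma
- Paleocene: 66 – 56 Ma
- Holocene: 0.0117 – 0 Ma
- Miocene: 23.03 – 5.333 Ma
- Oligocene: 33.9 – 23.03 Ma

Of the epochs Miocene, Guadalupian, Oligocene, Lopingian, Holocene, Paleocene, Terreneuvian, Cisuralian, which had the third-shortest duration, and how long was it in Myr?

Paleocene, 10 million years

Start − end for each: Miocene 23.03 − 5.333 = 17.697; Guadalupian 273.01 − 259.51 = 13.5; Oligocene 33.9 − 23.03 = 10.87; Lopingian 259.51 − 251.902 = 7.608; Holocene 0.0117 − 0 = 0.0117; Paleocene 66 − 56 = 10; Terreneuvian 538.8 − 521 = 17.8; Cisuralian 298.9 − 273.01 = 25.89.
Ranking these from shortest: Holocene < Lopingian < Paleocene < Oligocene < Guadalupian < Miocene < Terreneuvian < Cisuralian.
Position 3 in that ranking is Paleocene, which lasted 10 Myr.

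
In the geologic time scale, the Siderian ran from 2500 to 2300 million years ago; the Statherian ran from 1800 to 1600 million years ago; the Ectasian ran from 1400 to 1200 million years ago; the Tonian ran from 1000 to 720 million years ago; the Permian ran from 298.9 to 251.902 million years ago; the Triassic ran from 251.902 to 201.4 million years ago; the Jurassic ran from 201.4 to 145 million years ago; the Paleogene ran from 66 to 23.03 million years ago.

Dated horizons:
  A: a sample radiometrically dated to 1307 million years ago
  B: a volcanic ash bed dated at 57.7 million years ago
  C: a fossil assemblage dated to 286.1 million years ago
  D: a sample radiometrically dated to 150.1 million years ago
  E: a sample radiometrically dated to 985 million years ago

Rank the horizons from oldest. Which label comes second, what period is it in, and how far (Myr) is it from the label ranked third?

E, in the Tonian; 698.9 million years to C

Sorted oldest-first by Ma: A (1307), E (985), C (286.1), D (150.1), B (57.7).
The second oldest is E at 985 Ma, which lies in 1000–720 Ma: the Tonian.
The third oldest is C at 286.1 Ma; separation = |985 − 286.1| = 698.9 Myr.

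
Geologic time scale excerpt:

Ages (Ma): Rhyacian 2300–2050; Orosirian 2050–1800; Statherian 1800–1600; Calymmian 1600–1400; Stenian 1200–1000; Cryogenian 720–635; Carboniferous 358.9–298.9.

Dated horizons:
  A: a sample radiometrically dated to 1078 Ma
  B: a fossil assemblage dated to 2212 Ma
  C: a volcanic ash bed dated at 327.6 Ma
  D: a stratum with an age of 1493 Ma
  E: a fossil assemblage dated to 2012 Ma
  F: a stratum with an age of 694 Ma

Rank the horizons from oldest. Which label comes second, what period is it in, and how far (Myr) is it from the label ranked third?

Larger Ma means older, so oldest first: B 2212 > E 2012 > D 1493 > A 1078 > F 694 > C 327.6.
Counting 2 along gives E (2012 Ma); the excerpt puts that inside the Orosirian, 2050–1800 Ma.
Next in line is D (1493 Ma), and 2012 − 1493 = 519 Myr.

E, in the Orosirian; 519 million years to D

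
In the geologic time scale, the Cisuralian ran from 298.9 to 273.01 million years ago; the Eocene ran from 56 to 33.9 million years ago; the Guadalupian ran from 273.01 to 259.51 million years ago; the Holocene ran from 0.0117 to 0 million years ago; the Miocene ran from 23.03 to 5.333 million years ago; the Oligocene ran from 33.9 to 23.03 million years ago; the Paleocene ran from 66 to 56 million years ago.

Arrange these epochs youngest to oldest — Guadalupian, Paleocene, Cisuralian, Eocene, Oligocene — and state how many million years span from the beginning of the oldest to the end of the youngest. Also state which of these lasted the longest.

Oligocene, Eocene, Paleocene, Guadalupian, Cisuralian; total span 275.87 Myr; longest is Cisuralian

From the excerpt: Guadalupian 273.01–259.51; Paleocene 66–56; Cisuralian 298.9–273.01; Eocene 56–33.9; Oligocene 33.9–23.03 (Ma).
Larger Ma is earlier, so the oldest is Cisuralian and the youngest is Oligocene; youngest to oldest: Oligocene, Eocene, Paleocene, Guadalupian, Cisuralian.
Oldest start 298.9 minus youngest end 23.03 gives 275.87 Myr overall.
Individual lengths (start − end): Guadalupian 13.5; Cisuralian 25.89; Oligocene 10.87; Eocene 22.1; Paleocene 10. The largest is Cisuralian at 25.89 Myr.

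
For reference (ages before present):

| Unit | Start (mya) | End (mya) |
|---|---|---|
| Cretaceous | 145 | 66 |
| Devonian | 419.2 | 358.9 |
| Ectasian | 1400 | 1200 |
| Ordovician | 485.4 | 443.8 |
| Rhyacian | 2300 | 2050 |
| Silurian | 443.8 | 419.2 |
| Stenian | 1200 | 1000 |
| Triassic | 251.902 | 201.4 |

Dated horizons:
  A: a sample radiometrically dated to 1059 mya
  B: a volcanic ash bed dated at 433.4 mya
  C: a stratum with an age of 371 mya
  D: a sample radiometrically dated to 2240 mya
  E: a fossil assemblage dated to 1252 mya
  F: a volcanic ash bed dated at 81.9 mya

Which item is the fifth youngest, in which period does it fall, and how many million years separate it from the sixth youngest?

E, in the Ectasian; 988 million years to D

Smaller Ma means younger, so youngest first: F 81.9 < C 371 < B 433.4 < A 1059 < E 1252 < D 2240.
Counting 5 along gives E (1252 Ma); the excerpt puts that inside the Ectasian, 1400–1200 Ma.
Next in line is D (2240 Ma), and 2240 − 1252 = 988 Myr.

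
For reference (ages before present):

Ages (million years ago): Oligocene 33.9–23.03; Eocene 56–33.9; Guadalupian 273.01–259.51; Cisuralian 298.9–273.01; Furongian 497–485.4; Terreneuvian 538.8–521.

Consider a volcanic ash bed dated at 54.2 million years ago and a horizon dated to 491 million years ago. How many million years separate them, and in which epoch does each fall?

Elapsed time: 491 − 54.2 = 436.8 Myr.
54.2 Ma lies within 56–33.9 Ma: Eocene.
491 Ma lies within 497–485.4 Ma: Furongian.

436.8 million years apart; the first in the Eocene, the second in the Furongian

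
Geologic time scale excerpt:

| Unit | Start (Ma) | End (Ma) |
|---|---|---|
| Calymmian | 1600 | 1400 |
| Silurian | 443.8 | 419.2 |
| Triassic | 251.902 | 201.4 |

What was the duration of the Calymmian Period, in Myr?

200 million years

1600 − 1400 = 200 million years.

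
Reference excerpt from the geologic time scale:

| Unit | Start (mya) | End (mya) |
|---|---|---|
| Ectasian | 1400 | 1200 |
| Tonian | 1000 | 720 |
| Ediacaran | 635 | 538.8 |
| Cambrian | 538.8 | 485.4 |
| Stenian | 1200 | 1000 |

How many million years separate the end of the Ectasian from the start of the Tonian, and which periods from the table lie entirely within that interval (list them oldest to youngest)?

The Ectasian closes at 1200 Ma and the Tonian opens at 1000 Ma, so the interval is 1200 − 1000 = 200 Myr.
A period fits inside if it starts at or after 1200 Ma and ends at or before 1000 Ma; oldest first that gives Stenian.

200 million years; Stenian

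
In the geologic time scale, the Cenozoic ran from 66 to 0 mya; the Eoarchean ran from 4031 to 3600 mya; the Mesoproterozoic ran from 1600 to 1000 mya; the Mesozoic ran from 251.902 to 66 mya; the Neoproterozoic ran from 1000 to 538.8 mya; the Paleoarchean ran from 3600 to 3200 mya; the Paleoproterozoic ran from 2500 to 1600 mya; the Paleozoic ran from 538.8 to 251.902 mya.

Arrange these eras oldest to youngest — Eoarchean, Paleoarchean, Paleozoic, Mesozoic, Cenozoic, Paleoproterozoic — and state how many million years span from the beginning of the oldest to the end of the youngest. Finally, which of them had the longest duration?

From the excerpt: Eoarchean 4031–3600; Paleoarchean 3600–3200; Paleozoic 538.8–251.902; Mesozoic 251.902–66; Cenozoic 66–0; Paleoproterozoic 2500–1600 (Ma).
Larger Ma is earlier, so the oldest is Eoarchean and the youngest is Cenozoic; oldest to youngest: Eoarchean, Paleoarchean, Paleoproterozoic, Paleozoic, Mesozoic, Cenozoic.
Oldest start 4031 minus youngest end 0 gives 4031 Myr overall.
Individual lengths (start − end): Eoarchean 431; Paleozoic 286.898; Paleoproterozoic 900; Paleoarchean 400; Cenozoic 66; Mesozoic 185.902. The largest is Paleoproterozoic at 900 Myr.

Eoarchean, Paleoarchean, Paleoproterozoic, Paleozoic, Mesozoic, Cenozoic; total span 4031 Myr; longest is Paleoproterozoic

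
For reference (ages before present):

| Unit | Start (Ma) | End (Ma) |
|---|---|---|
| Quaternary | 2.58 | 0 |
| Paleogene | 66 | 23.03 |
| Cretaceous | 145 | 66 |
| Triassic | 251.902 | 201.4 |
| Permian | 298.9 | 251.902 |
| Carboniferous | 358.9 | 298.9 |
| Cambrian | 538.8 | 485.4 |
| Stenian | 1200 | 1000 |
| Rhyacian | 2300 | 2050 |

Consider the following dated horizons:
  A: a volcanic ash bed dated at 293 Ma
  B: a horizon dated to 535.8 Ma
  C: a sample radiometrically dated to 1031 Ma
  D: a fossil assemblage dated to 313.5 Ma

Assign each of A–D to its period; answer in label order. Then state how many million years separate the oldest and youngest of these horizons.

Match each age against the start–end ranges in the excerpt: A = 293 Ma → Permian (298.9–251.902); B = 535.8 Ma → Cambrian (538.8–485.4); C = 1031 Ma → Stenian (1200–1000); D = 313.5 Ma → Carboniferous (358.9–298.9).
The largest age is 1031 Ma and the smallest is 293 Ma; their difference is 738 Myr.

A — Permian; B — Cambrian; C — Stenian; D — Carboniferous; span 738 million years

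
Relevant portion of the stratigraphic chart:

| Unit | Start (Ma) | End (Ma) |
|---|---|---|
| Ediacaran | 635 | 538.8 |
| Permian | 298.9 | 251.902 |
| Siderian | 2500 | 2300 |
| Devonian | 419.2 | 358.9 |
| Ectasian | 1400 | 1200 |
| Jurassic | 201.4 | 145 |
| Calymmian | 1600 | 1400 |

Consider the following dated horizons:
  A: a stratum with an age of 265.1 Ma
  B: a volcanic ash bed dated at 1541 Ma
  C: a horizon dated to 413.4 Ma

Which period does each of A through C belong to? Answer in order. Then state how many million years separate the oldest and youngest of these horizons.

A: 265.1 Ma lies in 298.9–251.902 Ma, so Permian.
B: 1541 Ma lies in 1600–1400 Ma, so Calymmian.
C: 413.4 Ma lies in 419.2–358.9 Ma, so Devonian.
Oldest = 1541 Ma, youngest = 265.1 Ma → span 1275.9 Myr.

A — Permian; B — Calymmian; C — Devonian; span 1275.9 million years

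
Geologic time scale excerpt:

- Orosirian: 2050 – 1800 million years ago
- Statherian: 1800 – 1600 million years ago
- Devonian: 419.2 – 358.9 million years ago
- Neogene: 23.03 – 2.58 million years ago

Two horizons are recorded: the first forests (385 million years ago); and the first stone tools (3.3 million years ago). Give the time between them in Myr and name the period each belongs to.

Elapsed time: 385 − 3.3 = 381.7 Myr.
385 Ma lies within 419.2–358.9 Ma: Devonian.
3.3 Ma lies within 23.03–2.58 Ma: Neogene.

381.7 million years apart; the first in the Devonian, the second in the Neogene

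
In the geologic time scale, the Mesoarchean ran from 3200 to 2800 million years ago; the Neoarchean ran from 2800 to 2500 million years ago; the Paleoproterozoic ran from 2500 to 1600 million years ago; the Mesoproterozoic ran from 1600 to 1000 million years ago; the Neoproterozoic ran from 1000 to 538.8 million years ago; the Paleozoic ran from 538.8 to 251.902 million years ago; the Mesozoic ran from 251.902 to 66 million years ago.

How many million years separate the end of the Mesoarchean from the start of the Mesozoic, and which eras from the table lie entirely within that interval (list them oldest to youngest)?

2548.098 million years; Neoarchean, Paleoproterozoic, Mesoproterozoic, Neoproterozoic, Paleozoic

End of Mesoarchean = 2800 Ma; start of Mesozoic = 251.902 Ma.
Gap = 2800 − 251.902 = 2548.098 Myr.
Eras wholly inside 2800–251.902 Ma: Neoarchean (2800–2500), Paleoproterozoic (2500–1600), Mesoproterozoic (1600–1000), Neoproterozoic (1000–538.8), Paleozoic (538.8–251.902).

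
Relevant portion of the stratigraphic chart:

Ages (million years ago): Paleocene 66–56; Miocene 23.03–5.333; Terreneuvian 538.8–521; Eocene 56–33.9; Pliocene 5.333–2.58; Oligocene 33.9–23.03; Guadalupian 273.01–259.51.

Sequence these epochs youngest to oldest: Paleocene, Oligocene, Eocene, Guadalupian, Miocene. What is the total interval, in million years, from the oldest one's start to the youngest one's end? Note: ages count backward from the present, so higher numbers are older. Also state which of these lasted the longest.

Start ages (Ma): Guadalupian 273.01, Paleocene 66, Eocene 56, Oligocene 33.9, Miocene 23.03.
Ordered youngest to oldest: Miocene, Oligocene, Eocene, Paleocene, Guadalupian.
Span = 273.01 − 5.333 = 267.677 Myr.
Durations: Miocene 17.697, Oligocene 10.87, Paleocene 10, Guadalupian 13.5, Eocene 22.1 → longest is Eocene (22.1 Myr).

Miocene, Oligocene, Eocene, Paleocene, Guadalupian; total span 267.677 Myr; longest is Eocene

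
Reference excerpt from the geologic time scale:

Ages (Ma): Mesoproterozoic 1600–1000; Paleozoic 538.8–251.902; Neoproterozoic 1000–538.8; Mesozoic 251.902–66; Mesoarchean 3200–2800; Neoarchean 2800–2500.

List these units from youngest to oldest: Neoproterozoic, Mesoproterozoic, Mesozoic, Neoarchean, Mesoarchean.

Mesozoic, Neoproterozoic, Mesoproterozoic, Neoarchean, Mesoarchean

Read off each span (Ma): Neoproterozoic 1000–538.8; Mesoproterozoic 1600–1000; Mesozoic 251.902–66; Neoarchean 2800–2500; Mesoarchean 3200–2800.
Larger Ma is older, so oldest→youngest is Mesoarchean, Neoarchean, Mesoproterozoic, Neoproterozoic, Mesozoic; reverse it for youngest→oldest.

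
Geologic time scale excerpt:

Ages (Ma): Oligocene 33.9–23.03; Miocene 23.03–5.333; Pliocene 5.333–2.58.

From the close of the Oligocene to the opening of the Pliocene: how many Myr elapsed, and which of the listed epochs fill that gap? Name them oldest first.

End of Oligocene = 23.03 Ma; start of Pliocene = 5.333 Ma.
Gap = 23.03 − 5.333 = 17.697 Myr.
Epochs wholly inside 23.03–5.333 Ma: Miocene (23.03–5.333).

17.697 million years; Miocene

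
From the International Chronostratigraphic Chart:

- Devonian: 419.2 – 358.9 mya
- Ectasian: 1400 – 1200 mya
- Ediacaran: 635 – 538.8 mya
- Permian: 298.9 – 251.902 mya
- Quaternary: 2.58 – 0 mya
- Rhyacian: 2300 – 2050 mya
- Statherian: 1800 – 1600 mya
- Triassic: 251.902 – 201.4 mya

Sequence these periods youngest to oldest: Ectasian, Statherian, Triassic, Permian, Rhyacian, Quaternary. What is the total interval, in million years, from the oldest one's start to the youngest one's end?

Start ages (Ma): Rhyacian 2300, Statherian 1800, Ectasian 1400, Permian 298.9, Triassic 251.902, Quaternary 2.58.
Ordered youngest to oldest: Quaternary, Triassic, Permian, Ectasian, Statherian, Rhyacian.
Span = 2300 − 0 = 2300 Myr.

Quaternary → Triassic → Permian → Ectasian → Statherian → Rhyacian; total span 2300 Myr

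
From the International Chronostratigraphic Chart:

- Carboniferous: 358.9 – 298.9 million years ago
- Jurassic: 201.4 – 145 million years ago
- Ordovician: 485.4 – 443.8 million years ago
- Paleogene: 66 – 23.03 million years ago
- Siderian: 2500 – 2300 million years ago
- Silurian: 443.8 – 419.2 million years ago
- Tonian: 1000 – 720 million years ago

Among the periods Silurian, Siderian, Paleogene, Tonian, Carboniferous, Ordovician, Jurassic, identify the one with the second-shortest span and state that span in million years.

Start − end for each: Silurian 443.8 − 419.2 = 24.6; Siderian 2500 − 2300 = 200; Paleogene 66 − 23.03 = 42.97; Tonian 1000 − 720 = 280; Carboniferous 358.9 − 298.9 = 60; Ordovician 485.4 − 443.8 = 41.6; Jurassic 201.4 − 145 = 56.4.
Ranking these from shortest: Silurian < Ordovician < Paleogene < Jurassic < Carboniferous < Siderian < Tonian.
Position 2 in that ranking is Ordovician, which lasted 41.6 Myr.

Ordovician, 41.6 million years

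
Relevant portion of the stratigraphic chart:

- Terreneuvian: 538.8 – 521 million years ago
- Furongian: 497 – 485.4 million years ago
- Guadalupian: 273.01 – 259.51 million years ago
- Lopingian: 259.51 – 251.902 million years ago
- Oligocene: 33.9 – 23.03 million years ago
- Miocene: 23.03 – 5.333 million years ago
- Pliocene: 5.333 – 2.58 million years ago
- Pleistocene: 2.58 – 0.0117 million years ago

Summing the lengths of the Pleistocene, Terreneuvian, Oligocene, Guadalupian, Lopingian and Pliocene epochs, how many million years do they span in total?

55.0993 million years

Each duration: Pleistocene = 2.5683; Terreneuvian = 17.8; Oligocene = 10.87; Guadalupian = 13.5; Lopingian = 7.608; Pliocene = 2.753.
Sum: 2.5683 + 17.8 + 10.87 + 13.5 + 7.608 + 2.753 = 55.0993 Myr.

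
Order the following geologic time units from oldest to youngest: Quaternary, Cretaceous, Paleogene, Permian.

Group by era (each group listed oldest first) — Paleozoic: Permian; Mesozoic: Cretaceous; Cenozoic: Paleogene, Quaternary. The eras run Paleozoic → Mesozoic → Cenozoic. Concatenating the groups in that era order gives oldest to youngest directly.

Permian, then Cretaceous, then Paleogene, then Quaternary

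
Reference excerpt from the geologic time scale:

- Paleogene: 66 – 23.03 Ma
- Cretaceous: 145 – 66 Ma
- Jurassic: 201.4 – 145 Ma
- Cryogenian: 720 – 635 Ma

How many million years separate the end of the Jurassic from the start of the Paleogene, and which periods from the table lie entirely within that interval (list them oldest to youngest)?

79 million years; Cretaceous

The Jurassic closes at 145 Ma and the Paleogene opens at 66 Ma, so the interval is 145 − 66 = 79 Myr.
A period fits inside if it starts at or after 145 Ma and ends at or before 66 Ma; oldest first that gives Cretaceous.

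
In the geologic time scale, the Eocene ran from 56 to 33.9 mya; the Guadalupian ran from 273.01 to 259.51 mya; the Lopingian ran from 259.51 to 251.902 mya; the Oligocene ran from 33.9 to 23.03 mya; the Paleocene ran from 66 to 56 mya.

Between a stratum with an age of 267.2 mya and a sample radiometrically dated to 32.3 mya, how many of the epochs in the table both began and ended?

The older date is 267.2 Ma and the younger is 32.3 Ma.
Epochs with start < 267.2 and end > 32.3 Ma: Lopingian (259.51–251.902), Paleocene (66–56), Eocene (56–33.9).
That is 3 complete epochs.

3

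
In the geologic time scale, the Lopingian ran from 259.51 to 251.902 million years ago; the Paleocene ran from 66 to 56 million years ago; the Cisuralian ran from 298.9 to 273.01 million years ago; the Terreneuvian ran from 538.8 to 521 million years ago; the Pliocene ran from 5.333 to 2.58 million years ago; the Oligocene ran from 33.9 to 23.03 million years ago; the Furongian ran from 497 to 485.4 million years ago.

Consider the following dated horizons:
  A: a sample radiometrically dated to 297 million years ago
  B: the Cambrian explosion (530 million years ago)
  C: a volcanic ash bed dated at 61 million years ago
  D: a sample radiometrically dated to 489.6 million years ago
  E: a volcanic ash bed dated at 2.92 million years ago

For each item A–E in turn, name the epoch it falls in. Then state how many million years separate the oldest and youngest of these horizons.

A — Cisuralian; B — Terreneuvian; C — Paleocene; D — Furongian; E — Pliocene; span 527.08 million years

Match each age against the start–end ranges in the excerpt: A = 297 Ma → Cisuralian (298.9–273.01); B = 530 Ma → Terreneuvian (538.8–521); C = 61 Ma → Paleocene (66–56); D = 489.6 Ma → Furongian (497–485.4); E = 2.92 Ma → Pliocene (5.333–2.58).
The largest age is 530 Ma and the smallest is 2.92 Ma; their difference is 527.08 Myr.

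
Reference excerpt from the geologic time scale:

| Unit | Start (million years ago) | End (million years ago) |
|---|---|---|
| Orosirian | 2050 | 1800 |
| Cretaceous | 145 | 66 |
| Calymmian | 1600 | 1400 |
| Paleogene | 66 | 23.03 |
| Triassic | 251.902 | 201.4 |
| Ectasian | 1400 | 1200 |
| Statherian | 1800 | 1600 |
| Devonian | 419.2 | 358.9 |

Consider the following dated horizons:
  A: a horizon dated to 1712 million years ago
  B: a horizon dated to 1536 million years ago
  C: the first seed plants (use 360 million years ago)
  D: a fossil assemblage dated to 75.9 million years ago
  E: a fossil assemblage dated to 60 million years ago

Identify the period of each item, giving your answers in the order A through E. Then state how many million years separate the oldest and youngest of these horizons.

Match each age against the start–end ranges in the excerpt: A = 1712 Ma → Statherian (1800–1600); B = 1536 Ma → Calymmian (1600–1400); C = 360 Ma → Devonian (419.2–358.9); D = 75.9 Ma → Cretaceous (145–66); E = 60 Ma → Paleogene (66–23.03).
The largest age is 1712 Ma and the smallest is 60 Ma; their difference is 1652 Myr.

A — Statherian; B — Calymmian; C — Devonian; D — Cretaceous; E — Paleogene; span 1652 million years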